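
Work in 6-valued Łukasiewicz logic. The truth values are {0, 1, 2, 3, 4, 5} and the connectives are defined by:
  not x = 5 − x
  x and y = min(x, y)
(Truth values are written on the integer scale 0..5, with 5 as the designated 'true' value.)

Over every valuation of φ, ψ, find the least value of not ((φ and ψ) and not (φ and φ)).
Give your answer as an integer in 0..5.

Take φ = 2, ψ = 2:
φ and ψ = 2 and 2 = 2
φ and φ = 2 and 2 = 2
not (φ and φ) = not 2 = 3
(φ and ψ) and not (φ and φ) = 2 and 3 = 2
not ((φ and ψ) and not (φ and φ)) = not 2 = 3
No assignment yields a value below 3, so this is the minimum.

3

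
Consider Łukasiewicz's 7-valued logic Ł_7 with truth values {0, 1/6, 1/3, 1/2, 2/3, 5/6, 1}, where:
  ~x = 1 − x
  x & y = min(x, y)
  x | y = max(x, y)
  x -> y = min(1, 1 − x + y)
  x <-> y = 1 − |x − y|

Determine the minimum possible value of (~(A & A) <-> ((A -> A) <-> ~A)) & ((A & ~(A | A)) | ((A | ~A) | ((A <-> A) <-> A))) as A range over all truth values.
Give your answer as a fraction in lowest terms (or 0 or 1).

1/2

Take A = 1/2:
A & A = 1/2 & 1/2 = 1/2
~(A & A) = ~1/2 = 1/2
A -> A = 1/2 -> 1/2 = 1
~A = ~1/2 = 1/2
(A -> A) <-> ~A = 1 <-> 1/2 = 1/2
~(A & A) <-> ((A -> A) <-> ~A) = 1/2 <-> 1/2 = 1
A | A = 1/2 | 1/2 = 1/2
~(A | A) = ~1/2 = 1/2
A & ~(A | A) = 1/2 & 1/2 = 1/2
~A = ~1/2 = 1/2
A | ~A = 1/2 | 1/2 = 1/2
A <-> A = 1/2 <-> 1/2 = 1
(A <-> A) <-> A = 1 <-> 1/2 = 1/2
(A | ~A) | ((A <-> A) <-> A) = 1/2 | 1/2 = 1/2
(A & ~(A | A)) | ((A | ~A) | ((A <-> A) <-> A)) = 1/2 | 1/2 = 1/2
(~(A & A) <-> ((A -> A) <-> ~A)) & ((A & ~(A | A)) | ((A | ~A) | ((A <-> A) <-> A))) = 1 & 1/2 = 1/2
No assignment yields a value below 1/2, so this is the minimum.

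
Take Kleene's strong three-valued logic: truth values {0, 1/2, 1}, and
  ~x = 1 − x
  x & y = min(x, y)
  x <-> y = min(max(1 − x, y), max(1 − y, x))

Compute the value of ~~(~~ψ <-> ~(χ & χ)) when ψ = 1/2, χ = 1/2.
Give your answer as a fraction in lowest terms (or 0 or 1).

~ψ = ~1/2 = 1/2
~~ψ = ~1/2 = 1/2
χ & χ = 1/2 & 1/2 = 1/2
~(χ & χ) = ~1/2 = 1/2
~~ψ <-> ~(χ & χ) = 1/2 <-> 1/2 = 1/2
~(~~ψ <-> ~(χ & χ)) = ~1/2 = 1/2
~~(~~ψ <-> ~(χ & χ)) = ~1/2 = 1/2

1/2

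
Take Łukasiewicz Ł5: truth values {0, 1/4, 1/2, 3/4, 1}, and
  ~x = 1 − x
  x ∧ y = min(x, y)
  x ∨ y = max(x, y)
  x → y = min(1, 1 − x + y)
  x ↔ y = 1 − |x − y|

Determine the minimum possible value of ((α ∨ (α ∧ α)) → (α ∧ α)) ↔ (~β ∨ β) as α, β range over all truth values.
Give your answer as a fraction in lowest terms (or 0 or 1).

Take α = 0, β = 1/2:
α ∧ α = 0 ∧ 0 = 0
α ∨ (α ∧ α) = 0 ∨ 0 = 0
α ∧ α = 0 ∧ 0 = 0
(α ∨ (α ∧ α)) → (α ∧ α) = 0 → 0 = 1
~β = ~1/2 = 1/2
~β ∨ β = 1/2 ∨ 1/2 = 1/2
((α ∨ (α ∧ α)) → (α ∧ α)) ↔ (~β ∨ β) = 1 ↔ 1/2 = 1/2
No assignment yields a value below 1/2, so this is the minimum.

1/2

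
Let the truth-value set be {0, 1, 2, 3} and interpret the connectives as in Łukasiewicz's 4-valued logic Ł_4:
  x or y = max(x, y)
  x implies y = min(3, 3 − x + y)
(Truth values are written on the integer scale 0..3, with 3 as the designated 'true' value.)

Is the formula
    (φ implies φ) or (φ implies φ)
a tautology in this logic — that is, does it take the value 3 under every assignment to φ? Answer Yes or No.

φ = 0 ↦ 3
φ = 1 ↦ 3
φ = 2 ↦ 3
φ = 3 ↦ 3
Every assignment gives a value ≥ 3.

Yes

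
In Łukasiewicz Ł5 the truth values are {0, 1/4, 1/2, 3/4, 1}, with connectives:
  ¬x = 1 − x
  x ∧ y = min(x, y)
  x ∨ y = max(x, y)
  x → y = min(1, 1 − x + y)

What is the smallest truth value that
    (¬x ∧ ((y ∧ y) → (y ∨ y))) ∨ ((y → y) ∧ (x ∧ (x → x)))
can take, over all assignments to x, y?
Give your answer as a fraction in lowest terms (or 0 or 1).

1/2

Take x = 1/2, y = 0:
¬x = ¬1/2 = 1/2
y ∧ y = 0 ∧ 0 = 0
y ∨ y = 0 ∨ 0 = 0
(y ∧ y) → (y ∨ y) = 0 → 0 = 1
¬x ∧ ((y ∧ y) → (y ∨ y)) = 1/2 ∧ 1 = 1/2
y → y = 0 → 0 = 1
x → x = 1/2 → 1/2 = 1
x ∧ (x → x) = 1/2 ∧ 1 = 1/2
(y → y) ∧ (x ∧ (x → x)) = 1 ∧ 1/2 = 1/2
(¬x ∧ ((y ∧ y) → (y ∨ y))) ∨ ((y → y) ∧ (x ∧ (x → x))) = 1/2 ∨ 1/2 = 1/2
No assignment yields a value below 1/2, so this is the minimum.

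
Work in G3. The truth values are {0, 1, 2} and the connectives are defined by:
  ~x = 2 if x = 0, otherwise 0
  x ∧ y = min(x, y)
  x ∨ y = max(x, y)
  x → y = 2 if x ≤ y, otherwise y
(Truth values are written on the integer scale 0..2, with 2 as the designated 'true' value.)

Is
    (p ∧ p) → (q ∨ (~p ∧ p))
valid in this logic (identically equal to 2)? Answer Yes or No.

No

Counterexample: take p = 1, q = 0.
p ∧ p = 1 ∧ 1 = 1
~p = ~1 = 0
~p ∧ p = 0 ∧ 1 = 0
q ∨ (~p ∧ p) = 0 ∨ 0 = 0
(p ∧ p) → (q ∨ (~p ∧ p)) = 1 → 0 = 0
This gives 0 ≠ 2.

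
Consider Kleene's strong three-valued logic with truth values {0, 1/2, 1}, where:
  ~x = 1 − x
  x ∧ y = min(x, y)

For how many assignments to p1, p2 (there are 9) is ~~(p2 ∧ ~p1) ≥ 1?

p1 = 0, p2 = 0 ↦ 0  <
p1 = 0, p2 = 1/2 ↦ 1/2  <
p1 = 0, p2 = 1 ↦ 1  ≥
p1 = 1/2, p2 = 0 ↦ 0  <
p1 = 1/2, p2 = 1/2 ↦ 1/2  <
p1 = 1/2, p2 = 1 ↦ 1/2  <
p1 = 1, p2 = 0 ↦ 0  <
p1 = 1, p2 = 1/2 ↦ 0  <
p1 = 1, p2 = 1 ↦ 0  <
So 1 of the 9 assignments meets the threshold.

1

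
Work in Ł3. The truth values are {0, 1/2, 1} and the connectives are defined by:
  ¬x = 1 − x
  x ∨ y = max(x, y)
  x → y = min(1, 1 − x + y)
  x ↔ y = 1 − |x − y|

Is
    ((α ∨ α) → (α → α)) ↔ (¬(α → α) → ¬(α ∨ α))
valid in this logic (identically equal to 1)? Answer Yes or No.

α = 0 ↦ 1
α = 1/2 ↦ 1
α = 1 ↦ 1
Every assignment gives a value ≥ 1.

Yes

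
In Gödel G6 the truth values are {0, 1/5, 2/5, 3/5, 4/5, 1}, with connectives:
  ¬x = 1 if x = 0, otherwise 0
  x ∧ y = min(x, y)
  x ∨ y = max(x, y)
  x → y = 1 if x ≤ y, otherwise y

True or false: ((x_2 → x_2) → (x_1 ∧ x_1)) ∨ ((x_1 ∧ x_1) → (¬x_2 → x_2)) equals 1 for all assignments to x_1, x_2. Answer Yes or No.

Counterexample: take x_1 = 1/5, x_2 = 0.
x_2 → x_2 = 0 → 0 = 1
x_1 ∧ x_1 = 1/5 ∧ 1/5 = 1/5
(x_2 → x_2) → (x_1 ∧ x_1) = 1 → 1/5 = 1/5
x_1 ∧ x_1 = 1/5 ∧ 1/5 = 1/5
¬x_2 = ¬0 = 1
¬x_2 → x_2 = 1 → 0 = 0
(x_1 ∧ x_1) → (¬x_2 → x_2) = 1/5 → 0 = 0
((x_2 → x_2) → (x_1 ∧ x_1)) ∨ ((x_1 ∧ x_1) → (¬x_2 → x_2)) = 1/5 ∨ 0 = 1/5
This gives 1/5 ≠ 1.

No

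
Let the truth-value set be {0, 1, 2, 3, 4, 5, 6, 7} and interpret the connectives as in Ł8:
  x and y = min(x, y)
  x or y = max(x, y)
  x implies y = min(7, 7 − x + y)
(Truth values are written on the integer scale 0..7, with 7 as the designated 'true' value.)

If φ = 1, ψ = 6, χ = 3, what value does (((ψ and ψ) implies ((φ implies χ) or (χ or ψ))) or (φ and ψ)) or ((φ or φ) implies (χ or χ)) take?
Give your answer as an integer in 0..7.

7

ψ and ψ = 6 and 6 = 6
φ implies χ = 1 implies 3 = 7
χ or ψ = 3 or 6 = 6
(φ implies χ) or (χ or ψ) = 7 or 6 = 7
(ψ and ψ) implies ((φ implies χ) or (χ or ψ)) = 6 implies 7 = 7
φ and ψ = 1 and 6 = 1
((ψ and ψ) implies ((φ implies χ) or (χ or ψ))) or (φ and ψ) = 7 or 1 = 7
φ or φ = 1 or 1 = 1
χ or χ = 3 or 3 = 3
(φ or φ) implies (χ or χ) = 1 implies 3 = 7
(((ψ and ψ) implies ((φ implies χ) or (χ or ψ))) or (φ and ψ)) or ((φ or φ) implies (χ or χ)) = 7 or 7 = 7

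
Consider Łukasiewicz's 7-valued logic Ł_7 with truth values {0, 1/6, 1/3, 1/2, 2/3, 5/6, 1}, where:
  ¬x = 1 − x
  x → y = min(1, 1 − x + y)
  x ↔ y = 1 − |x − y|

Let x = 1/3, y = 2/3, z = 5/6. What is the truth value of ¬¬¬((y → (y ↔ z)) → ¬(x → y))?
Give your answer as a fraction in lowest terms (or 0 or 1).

y ↔ z = 2/3 ↔ 5/6 = 5/6
y → (y ↔ z) = 2/3 → 5/6 = 1
x → y = 1/3 → 2/3 = 1
¬(x → y) = ¬1 = 0
(y → (y ↔ z)) → ¬(x → y) = 1 → 0 = 0
¬((y → (y ↔ z)) → ¬(x → y)) = ¬0 = 1
¬¬((y → (y ↔ z)) → ¬(x → y)) = ¬1 = 0
¬¬¬((y → (y ↔ z)) → ¬(x → y)) = ¬0 = 1

1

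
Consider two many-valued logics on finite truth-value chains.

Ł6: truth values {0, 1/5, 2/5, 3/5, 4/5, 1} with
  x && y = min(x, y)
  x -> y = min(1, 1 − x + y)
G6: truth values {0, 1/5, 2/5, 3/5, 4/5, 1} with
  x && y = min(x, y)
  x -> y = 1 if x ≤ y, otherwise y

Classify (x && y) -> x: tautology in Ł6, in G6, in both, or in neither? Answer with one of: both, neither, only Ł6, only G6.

both

In Ł6: every assignment gives 1 — tautology.
In G6: every assignment gives 1 — tautology.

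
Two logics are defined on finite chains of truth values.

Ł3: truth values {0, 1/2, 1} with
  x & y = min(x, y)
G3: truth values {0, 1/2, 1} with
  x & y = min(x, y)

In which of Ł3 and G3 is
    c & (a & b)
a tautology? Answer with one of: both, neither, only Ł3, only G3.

neither

In Ł3: at a = 0, b = 0, c = 0 the value is 0 — not a tautology.
In G3: at a = 0, b = 0, c = 0 the value is 0 — not a tautology.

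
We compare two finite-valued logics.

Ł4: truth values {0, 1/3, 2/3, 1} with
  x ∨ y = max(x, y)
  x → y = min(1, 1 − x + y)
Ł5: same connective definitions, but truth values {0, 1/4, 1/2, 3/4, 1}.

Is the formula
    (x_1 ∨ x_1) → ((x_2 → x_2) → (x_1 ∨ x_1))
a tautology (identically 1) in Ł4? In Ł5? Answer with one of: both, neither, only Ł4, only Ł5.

both

In Ł4: every assignment gives 1 — tautology.
In Ł5: every assignment gives 1 — tautology.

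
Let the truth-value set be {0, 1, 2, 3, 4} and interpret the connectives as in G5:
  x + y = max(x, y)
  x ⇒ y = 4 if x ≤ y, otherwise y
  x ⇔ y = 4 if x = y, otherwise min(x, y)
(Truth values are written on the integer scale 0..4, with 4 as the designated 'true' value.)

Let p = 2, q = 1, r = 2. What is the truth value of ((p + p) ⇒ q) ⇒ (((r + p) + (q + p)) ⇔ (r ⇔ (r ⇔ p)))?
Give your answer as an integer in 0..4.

p + p = 2 + 2 = 2
(p + p) ⇒ q = 2 ⇒ 1 = 1
r + p = 2 + 2 = 2
q + p = 1 + 2 = 2
(r + p) + (q + p) = 2 + 2 = 2
r ⇔ p = 2 ⇔ 2 = 4
r ⇔ (r ⇔ p) = 2 ⇔ 4 = 2
((r + p) + (q + p)) ⇔ (r ⇔ (r ⇔ p)) = 2 ⇔ 2 = 4
((p + p) ⇒ q) ⇒ (((r + p) + (q + p)) ⇔ (r ⇔ (r ⇔ p))) = 1 ⇒ 4 = 4

4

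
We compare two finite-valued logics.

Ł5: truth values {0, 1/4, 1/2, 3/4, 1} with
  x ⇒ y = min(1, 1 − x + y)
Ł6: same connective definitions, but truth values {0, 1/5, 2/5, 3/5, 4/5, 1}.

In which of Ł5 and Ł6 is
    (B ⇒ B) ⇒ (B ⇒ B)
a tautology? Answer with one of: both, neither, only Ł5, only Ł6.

In Ł5: every assignment gives 1 — tautology.
In Ł6: every assignment gives 1 — tautology.

both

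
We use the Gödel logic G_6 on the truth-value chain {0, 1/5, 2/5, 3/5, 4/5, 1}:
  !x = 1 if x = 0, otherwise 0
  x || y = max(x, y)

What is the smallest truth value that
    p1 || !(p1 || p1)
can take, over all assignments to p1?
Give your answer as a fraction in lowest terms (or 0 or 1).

1/5

Take p1 = 1/5:
p1 || p1 = 1/5 || 1/5 = 1/5
!(p1 || p1) = !1/5 = 0
p1 || !(p1 || p1) = 1/5 || 0 = 1/5
No assignment yields a value below 1/5, so this is the minimum.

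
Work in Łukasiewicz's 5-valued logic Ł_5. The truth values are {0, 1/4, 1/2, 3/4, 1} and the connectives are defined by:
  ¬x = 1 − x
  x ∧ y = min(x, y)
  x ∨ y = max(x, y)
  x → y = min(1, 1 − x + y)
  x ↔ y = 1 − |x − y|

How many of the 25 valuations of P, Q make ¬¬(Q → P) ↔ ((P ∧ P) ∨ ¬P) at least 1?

value 1: 9 assignments (counts)
value 3/4: 9 assignments
value 1/2: 5 assignments
value 1/4: 1 assignment
value 0: 1 assignment
So 9 of the 25 assignments meet the threshold.

9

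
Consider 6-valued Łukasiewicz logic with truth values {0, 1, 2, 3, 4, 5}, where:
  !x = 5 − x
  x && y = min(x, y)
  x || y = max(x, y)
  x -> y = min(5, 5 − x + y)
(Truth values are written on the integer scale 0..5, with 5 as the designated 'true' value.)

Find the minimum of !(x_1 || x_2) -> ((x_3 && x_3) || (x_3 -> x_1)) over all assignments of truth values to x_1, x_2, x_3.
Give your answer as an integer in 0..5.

3

Take x_1 = 0, x_2 = 0, x_3 = 2:
x_1 || x_2 = 0 || 0 = 0
!(x_1 || x_2) = !0 = 5
x_3 && x_3 = 2 && 2 = 2
x_3 -> x_1 = 2 -> 0 = 3
(x_3 && x_3) || (x_3 -> x_1) = 2 || 3 = 3
!(x_1 || x_2) -> ((x_3 && x_3) || (x_3 -> x_1)) = 5 -> 3 = 3
No assignment yields a value below 3, so this is the minimum.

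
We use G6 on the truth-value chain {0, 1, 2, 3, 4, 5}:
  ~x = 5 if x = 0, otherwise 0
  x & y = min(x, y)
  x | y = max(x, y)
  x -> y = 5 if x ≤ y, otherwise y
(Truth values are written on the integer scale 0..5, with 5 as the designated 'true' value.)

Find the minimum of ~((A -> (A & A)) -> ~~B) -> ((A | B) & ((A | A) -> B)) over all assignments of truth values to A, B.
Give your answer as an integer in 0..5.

0

Take A = 0, B = 0:
A & A = 0 & 0 = 0
A -> (A & A) = 0 -> 0 = 5
~B = ~0 = 5
~~B = ~5 = 0
(A -> (A & A)) -> ~~B = 5 -> 0 = 0
~((A -> (A & A)) -> ~~B) = ~0 = 5
A | B = 0 | 0 = 0
A | A = 0 | 0 = 0
(A | A) -> B = 0 -> 0 = 5
(A | B) & ((A | A) -> B) = 0 & 5 = 0
~((A -> (A & A)) -> ~~B) -> ((A | B) & ((A | A) -> B)) = 5 -> 0 = 0
No assignment yields a value below 0, so this is the minimum.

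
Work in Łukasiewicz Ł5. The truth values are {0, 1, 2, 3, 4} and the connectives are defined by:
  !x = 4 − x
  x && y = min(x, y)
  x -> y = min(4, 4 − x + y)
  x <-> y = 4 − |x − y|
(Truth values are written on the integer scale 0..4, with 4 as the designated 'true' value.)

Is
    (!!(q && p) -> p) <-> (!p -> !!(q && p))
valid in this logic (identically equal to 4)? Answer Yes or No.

No

Counterexample: take p = 0, q = 0.
q && p = 0 && 0 = 0
!(q && p) = !0 = 4
!!(q && p) = !4 = 0
!!(q && p) -> p = 0 -> 0 = 4
!p = !0 = 4
q && p = 0 && 0 = 0
!(q && p) = !0 = 4
!!(q && p) = !4 = 0
!p -> !!(q && p) = 4 -> 0 = 0
(!!(q && p) -> p) <-> (!p -> !!(q && p)) = 4 <-> 0 = 0
This gives 0 ≠ 4.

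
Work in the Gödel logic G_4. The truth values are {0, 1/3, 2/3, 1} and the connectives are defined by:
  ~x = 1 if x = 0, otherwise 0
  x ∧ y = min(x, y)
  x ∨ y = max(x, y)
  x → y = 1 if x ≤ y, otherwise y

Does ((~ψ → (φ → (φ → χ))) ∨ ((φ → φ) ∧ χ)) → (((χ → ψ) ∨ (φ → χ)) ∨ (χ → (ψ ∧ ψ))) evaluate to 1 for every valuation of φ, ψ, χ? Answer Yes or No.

Counterexample: take φ = 1, ψ = 1/3, χ = 2/3.
~ψ = ~1/3 = 0
φ → χ = 1 → 2/3 = 2/3
φ → (φ → χ) = 1 → 2/3 = 2/3
~ψ → (φ → (φ → χ)) = 0 → 2/3 = 1
φ → φ = 1 → 1 = 1
(φ → φ) ∧ χ = 1 ∧ 2/3 = 2/3
(~ψ → (φ → (φ → χ))) ∨ ((φ → φ) ∧ χ) = 1 ∨ 2/3 = 1
χ → ψ = 2/3 → 1/3 = 1/3
φ → χ = 1 → 2/3 = 2/3
(χ → ψ) ∨ (φ → χ) = 1/3 ∨ 2/3 = 2/3
ψ ∧ ψ = 1/3 ∧ 1/3 = 1/3
χ → (ψ ∧ ψ) = 2/3 → 1/3 = 1/3
((χ → ψ) ∨ (φ → χ)) ∨ (χ → (ψ ∧ ψ)) = 2/3 ∨ 1/3 = 2/3
((~ψ → (φ → (φ → χ))) ∨ ((φ → φ) ∧ χ)) → (((χ → ψ) ∨ (φ → χ)) ∨ (χ → (ψ ∧ ψ))) = 1 → 2/3 = 2/3
This gives 2/3 ≠ 1.

No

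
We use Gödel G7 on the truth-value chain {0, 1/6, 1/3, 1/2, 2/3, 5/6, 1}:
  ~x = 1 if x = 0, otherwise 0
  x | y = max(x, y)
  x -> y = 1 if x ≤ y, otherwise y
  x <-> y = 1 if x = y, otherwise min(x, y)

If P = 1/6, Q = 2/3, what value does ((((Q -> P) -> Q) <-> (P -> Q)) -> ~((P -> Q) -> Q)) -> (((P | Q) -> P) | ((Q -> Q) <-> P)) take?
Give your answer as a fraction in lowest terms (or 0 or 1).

1

Q -> P = 2/3 -> 1/6 = 1/6
(Q -> P) -> Q = 1/6 -> 2/3 = 1
P -> Q = 1/6 -> 2/3 = 1
((Q -> P) -> Q) <-> (P -> Q) = 1 <-> 1 = 1
P -> Q = 1/6 -> 2/3 = 1
(P -> Q) -> Q = 1 -> 2/3 = 2/3
~((P -> Q) -> Q) = ~2/3 = 0
(((Q -> P) -> Q) <-> (P -> Q)) -> ~((P -> Q) -> Q) = 1 -> 0 = 0
P | Q = 1/6 | 2/3 = 2/3
(P | Q) -> P = 2/3 -> 1/6 = 1/6
Q -> Q = 2/3 -> 2/3 = 1
(Q -> Q) <-> P = 1 <-> 1/6 = 1/6
((P | Q) -> P) | ((Q -> Q) <-> P) = 1/6 | 1/6 = 1/6
((((Q -> P) -> Q) <-> (P -> Q)) -> ~((P -> Q) -> Q)) -> (((P | Q) -> P) | ((Q -> Q) <-> P)) = 0 -> 1/6 = 1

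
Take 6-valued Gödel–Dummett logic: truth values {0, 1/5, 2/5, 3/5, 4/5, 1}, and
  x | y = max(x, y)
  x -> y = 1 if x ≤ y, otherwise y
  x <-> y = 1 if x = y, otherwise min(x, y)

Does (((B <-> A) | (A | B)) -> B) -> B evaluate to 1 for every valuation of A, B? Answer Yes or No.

No

Counterexample: take A = 0, B = 1/5.
B <-> A = 1/5 <-> 0 = 0
A | B = 0 | 1/5 = 1/5
(B <-> A) | (A | B) = 0 | 1/5 = 1/5
((B <-> A) | (A | B)) -> B = 1/5 -> 1/5 = 1
(((B <-> A) | (A | B)) -> B) -> B = 1 -> 1/5 = 1/5
This gives 1/5 ≠ 1.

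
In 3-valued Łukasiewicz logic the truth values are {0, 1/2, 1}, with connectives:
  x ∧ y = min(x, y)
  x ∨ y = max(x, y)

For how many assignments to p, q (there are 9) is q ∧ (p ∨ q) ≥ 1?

3

p = 0, q = 0 ↦ 0  <
p = 0, q = 1/2 ↦ 1/2  <
p = 0, q = 1 ↦ 1  ≥
p = 1/2, q = 0 ↦ 0  <
p = 1/2, q = 1/2 ↦ 1/2  <
p = 1/2, q = 1 ↦ 1  ≥
p = 1, q = 0 ↦ 0  <
p = 1, q = 1/2 ↦ 1/2  <
p = 1, q = 1 ↦ 1  ≥
So 3 of the 9 assignments meet the threshold.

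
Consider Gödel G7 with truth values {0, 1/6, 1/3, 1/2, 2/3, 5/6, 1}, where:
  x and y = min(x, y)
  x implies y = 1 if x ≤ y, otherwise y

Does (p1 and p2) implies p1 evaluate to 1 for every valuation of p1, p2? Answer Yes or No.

Yes

At p1 = 1/6, p2 = 1/6, for instance:
p1 and p2 = 1/6 and 1/6 = 1/6
(p1 and p2) implies p1 = 1/6 implies 1/6 = 1
and checking the remaining 48 assignments likewise gives ≥ 1 in every case.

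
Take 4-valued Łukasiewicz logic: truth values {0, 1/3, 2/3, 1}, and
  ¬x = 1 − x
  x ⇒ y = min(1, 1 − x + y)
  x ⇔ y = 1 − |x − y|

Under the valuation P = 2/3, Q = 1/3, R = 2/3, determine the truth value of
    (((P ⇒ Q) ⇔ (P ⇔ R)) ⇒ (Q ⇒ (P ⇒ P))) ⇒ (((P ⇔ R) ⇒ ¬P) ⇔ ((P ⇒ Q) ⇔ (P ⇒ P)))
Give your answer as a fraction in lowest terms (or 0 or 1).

2/3

P ⇒ Q = 2/3 ⇒ 1/3 = 2/3
P ⇔ R = 2/3 ⇔ 2/3 = 1
(P ⇒ Q) ⇔ (P ⇔ R) = 2/3 ⇔ 1 = 2/3
P ⇒ P = 2/3 ⇒ 2/3 = 1
Q ⇒ (P ⇒ P) = 1/3 ⇒ 1 = 1
((P ⇒ Q) ⇔ (P ⇔ R)) ⇒ (Q ⇒ (P ⇒ P)) = 2/3 ⇒ 1 = 1
P ⇔ R = 2/3 ⇔ 2/3 = 1
¬P = ¬2/3 = 1/3
(P ⇔ R) ⇒ ¬P = 1 ⇒ 1/3 = 1/3
P ⇒ Q = 2/3 ⇒ 1/3 = 2/3
P ⇒ P = 2/3 ⇒ 2/3 = 1
(P ⇒ Q) ⇔ (P ⇒ P) = 2/3 ⇔ 1 = 2/3
((P ⇔ R) ⇒ ¬P) ⇔ ((P ⇒ Q) ⇔ (P ⇒ P)) = 1/3 ⇔ 2/3 = 2/3
(((P ⇒ Q) ⇔ (P ⇔ R)) ⇒ (Q ⇒ (P ⇒ P))) ⇒ (((P ⇔ R) ⇒ ¬P) ⇔ ((P ⇒ Q) ⇔ (P ⇒ P))) = 1 ⇒ 2/3 = 2/3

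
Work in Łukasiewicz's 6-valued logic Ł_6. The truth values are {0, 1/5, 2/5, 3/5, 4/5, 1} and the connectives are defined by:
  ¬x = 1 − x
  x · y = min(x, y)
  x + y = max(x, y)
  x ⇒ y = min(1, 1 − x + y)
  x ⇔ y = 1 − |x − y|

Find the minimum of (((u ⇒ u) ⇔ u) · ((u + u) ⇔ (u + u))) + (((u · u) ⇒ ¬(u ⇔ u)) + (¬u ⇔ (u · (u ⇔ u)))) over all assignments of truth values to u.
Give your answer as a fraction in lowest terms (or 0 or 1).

4/5

Take u = 1/5:
u ⇒ u = 1/5 ⇒ 1/5 = 1
(u ⇒ u) ⇔ u = 1 ⇔ 1/5 = 1/5
u + u = 1/5 + 1/5 = 1/5
u + u = 1/5 + 1/5 = 1/5
(u + u) ⇔ (u + u) = 1/5 ⇔ 1/5 = 1
((u ⇒ u) ⇔ u) · ((u + u) ⇔ (u + u)) = 1/5 · 1 = 1/5
u · u = 1/5 · 1/5 = 1/5
u ⇔ u = 1/5 ⇔ 1/5 = 1
¬(u ⇔ u) = ¬1 = 0
(u · u) ⇒ ¬(u ⇔ u) = 1/5 ⇒ 0 = 4/5
¬u = ¬1/5 = 4/5
u ⇔ u = 1/5 ⇔ 1/5 = 1
u · (u ⇔ u) = 1/5 · 1 = 1/5
¬u ⇔ (u · (u ⇔ u)) = 4/5 ⇔ 1/5 = 2/5
((u · u) ⇒ ¬(u ⇔ u)) + (¬u ⇔ (u · (u ⇔ u))) = 4/5 + 2/5 = 4/5
(((u ⇒ u) ⇔ u) · ((u + u) ⇔ (u + u))) + (((u · u) ⇒ ¬(u ⇔ u)) + (¬u ⇔ (u · (u ⇔ u)))) = 1/5 + 4/5 = 4/5
No assignment yields a value below 4/5, so this is the minimum.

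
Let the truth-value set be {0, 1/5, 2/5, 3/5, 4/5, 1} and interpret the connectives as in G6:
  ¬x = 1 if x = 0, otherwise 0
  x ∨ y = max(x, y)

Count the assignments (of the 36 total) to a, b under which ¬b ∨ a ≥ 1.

11

value 1: 11 assignments (counts)
value 4/5: 5 assignments
value 3/5: 5 assignments
value 2/5: 5 assignments
value 1/5: 5 assignments
value 0: 5 assignments
So 11 of the 36 assignments meet the threshold.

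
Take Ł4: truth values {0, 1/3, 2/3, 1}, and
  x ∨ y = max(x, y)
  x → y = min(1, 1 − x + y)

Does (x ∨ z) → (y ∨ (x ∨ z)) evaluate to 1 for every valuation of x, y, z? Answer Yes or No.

At x = 1/3, y = 1/3, z = 1/3, for instance:
x ∨ z = 1/3 ∨ 1/3 = 1/3
y ∨ (x ∨ z) = 1/3 ∨ 1/3 = 1/3
(x ∨ z) → (y ∨ (x ∨ z)) = 1/3 → 1/3 = 1
and checking the remaining 63 assignments likewise gives ≥ 1 in every case.

Yes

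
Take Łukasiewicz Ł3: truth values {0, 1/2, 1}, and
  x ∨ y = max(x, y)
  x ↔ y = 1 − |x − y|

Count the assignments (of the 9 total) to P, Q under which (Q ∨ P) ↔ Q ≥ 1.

P = 0, Q = 0 ↦ 1  ≥
P = 0, Q = 1/2 ↦ 1  ≥
P = 0, Q = 1 ↦ 1  ≥
P = 1/2, Q = 0 ↦ 1/2  <
P = 1/2, Q = 1/2 ↦ 1  ≥
P = 1/2, Q = 1 ↦ 1  ≥
P = 1, Q = 0 ↦ 0  <
P = 1, Q = 1/2 ↦ 1/2  <
P = 1, Q = 1 ↦ 1  ≥
So 6 of the 9 assignments meet the threshold.

6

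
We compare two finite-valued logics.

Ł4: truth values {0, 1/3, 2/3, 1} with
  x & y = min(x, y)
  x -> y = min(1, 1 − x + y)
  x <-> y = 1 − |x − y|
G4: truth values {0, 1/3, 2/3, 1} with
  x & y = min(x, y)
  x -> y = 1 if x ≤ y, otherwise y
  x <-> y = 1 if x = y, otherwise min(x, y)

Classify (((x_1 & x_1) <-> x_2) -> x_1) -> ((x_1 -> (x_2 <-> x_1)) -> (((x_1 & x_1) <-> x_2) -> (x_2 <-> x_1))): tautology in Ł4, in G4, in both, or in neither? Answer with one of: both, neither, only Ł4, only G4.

In Ł4: every assignment gives 1 — tautology.
In G4: every assignment gives 1 — tautology.

both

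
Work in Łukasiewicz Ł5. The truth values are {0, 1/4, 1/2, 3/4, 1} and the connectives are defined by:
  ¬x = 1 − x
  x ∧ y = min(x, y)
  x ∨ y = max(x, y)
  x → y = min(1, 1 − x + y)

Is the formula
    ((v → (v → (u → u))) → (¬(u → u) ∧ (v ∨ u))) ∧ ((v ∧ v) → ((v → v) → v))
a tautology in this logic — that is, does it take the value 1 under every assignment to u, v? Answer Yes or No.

Counterexample: take u = 0, v = 0.
u → u = 0 → 0 = 1
v → (u → u) = 0 → 1 = 1
v → (v → (u → u)) = 0 → 1 = 1
u → u = 0 → 0 = 1
¬(u → u) = ¬1 = 0
v ∨ u = 0 ∨ 0 = 0
¬(u → u) ∧ (v ∨ u) = 0 ∧ 0 = 0
(v → (v → (u → u))) → (¬(u → u) ∧ (v ∨ u)) = 1 → 0 = 0
v ∧ v = 0 ∧ 0 = 0
v → v = 0 → 0 = 1
(v → v) → v = 1 → 0 = 0
(v ∧ v) → ((v → v) → v) = 0 → 0 = 1
((v → (v → (u → u))) → (¬(u → u) ∧ (v ∨ u))) ∧ ((v ∧ v) → ((v → v) → v)) = 0 ∧ 1 = 0
This gives 0 ≠ 1.

No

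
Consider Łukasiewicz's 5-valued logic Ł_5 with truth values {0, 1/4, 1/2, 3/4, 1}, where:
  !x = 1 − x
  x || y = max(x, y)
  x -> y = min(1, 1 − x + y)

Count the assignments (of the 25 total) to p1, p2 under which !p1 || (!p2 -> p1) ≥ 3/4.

value 1: 19 assignments (counts)
value 3/4: 5 assignments (counts)
value 1/2: 1 assignment
So 24 of the 25 assignments meet the threshold.

24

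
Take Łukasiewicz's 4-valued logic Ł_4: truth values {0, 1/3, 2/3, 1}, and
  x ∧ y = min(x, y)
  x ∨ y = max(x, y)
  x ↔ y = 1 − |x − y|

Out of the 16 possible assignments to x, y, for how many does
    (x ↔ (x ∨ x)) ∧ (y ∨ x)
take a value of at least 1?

x = 0, y = 0 ↦ 0  <
x = 0, y = 1/3 ↦ 1/3  <
x = 0, y = 2/3 ↦ 2/3  <
x = 0, y = 1 ↦ 1  ≥
x = 1/3, y = 0 ↦ 1/3  <
x = 1/3, y = 1/3 ↦ 1/3  <
x = 1/3, y = 2/3 ↦ 2/3  <
x = 1/3, y = 1 ↦ 1  ≥
x = 2/3, y = 0 ↦ 2/3  <
x = 2/3, y = 1/3 ↦ 2/3  <
x = 2/3, y = 2/3 ↦ 2/3  <
x = 2/3, y = 1 ↦ 1  ≥
x = 1, y = 0 ↦ 1  ≥
x = 1, y = 1/3 ↦ 1  ≥
x = 1, y = 2/3 ↦ 1  ≥
x = 1, y = 1 ↦ 1  ≥
So 7 of the 16 assignments meet the threshold.

7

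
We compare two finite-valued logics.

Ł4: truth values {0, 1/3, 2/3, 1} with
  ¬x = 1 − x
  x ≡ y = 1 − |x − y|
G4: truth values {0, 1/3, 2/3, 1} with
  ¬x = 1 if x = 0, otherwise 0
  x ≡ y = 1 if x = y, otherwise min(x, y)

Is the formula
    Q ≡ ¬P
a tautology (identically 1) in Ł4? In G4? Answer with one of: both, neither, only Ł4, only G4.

neither

In Ł4: at P = 0, Q = 0 the value is 0 — not a tautology.
In G4: at P = 0, Q = 0 the value is 0 — not a tautology.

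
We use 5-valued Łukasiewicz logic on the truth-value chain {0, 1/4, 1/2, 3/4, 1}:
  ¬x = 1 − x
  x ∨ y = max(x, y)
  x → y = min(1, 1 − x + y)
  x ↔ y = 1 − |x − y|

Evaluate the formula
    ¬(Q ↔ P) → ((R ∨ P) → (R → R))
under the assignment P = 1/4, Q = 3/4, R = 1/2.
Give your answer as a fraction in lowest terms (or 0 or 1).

1

Q ↔ P = 3/4 ↔ 1/4 = 1/2
¬(Q ↔ P) = ¬1/2 = 1/2
R ∨ P = 1/2 ∨ 1/4 = 1/2
R → R = 1/2 → 1/2 = 1
(R ∨ P) → (R → R) = 1/2 → 1 = 1
¬(Q ↔ P) → ((R ∨ P) → (R → R)) = 1/2 → 1 = 1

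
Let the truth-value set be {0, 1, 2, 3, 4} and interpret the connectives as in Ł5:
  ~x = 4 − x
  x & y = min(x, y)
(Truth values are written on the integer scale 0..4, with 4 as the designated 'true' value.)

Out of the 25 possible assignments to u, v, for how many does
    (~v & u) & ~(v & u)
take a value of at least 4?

1

value 4: 1 assignment (counts)
value 3: 3 assignments
value 2: 5 assignments
value 1: 7 assignments
value 0: 9 assignments
So 1 of the 25 assignments meets the threshold.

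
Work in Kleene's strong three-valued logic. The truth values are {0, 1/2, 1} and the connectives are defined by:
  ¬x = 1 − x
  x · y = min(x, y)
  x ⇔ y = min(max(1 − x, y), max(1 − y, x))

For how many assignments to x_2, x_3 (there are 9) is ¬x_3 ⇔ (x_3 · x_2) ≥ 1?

1

x_2 = 0, x_3 = 0 ↦ 0  <
x_2 = 0, x_3 = 1/2 ↦ 1/2  <
x_2 = 0, x_3 = 1 ↦ 1  ≥
x_2 = 1/2, x_3 = 0 ↦ 0  <
x_2 = 1/2, x_3 = 1/2 ↦ 1/2  <
x_2 = 1/2, x_3 = 1 ↦ 1/2  <
x_2 = 1, x_3 = 0 ↦ 0  <
x_2 = 1, x_3 = 1/2 ↦ 1/2  <
x_2 = 1, x_3 = 1 ↦ 0  <
So 1 of the 9 assignments meets the threshold.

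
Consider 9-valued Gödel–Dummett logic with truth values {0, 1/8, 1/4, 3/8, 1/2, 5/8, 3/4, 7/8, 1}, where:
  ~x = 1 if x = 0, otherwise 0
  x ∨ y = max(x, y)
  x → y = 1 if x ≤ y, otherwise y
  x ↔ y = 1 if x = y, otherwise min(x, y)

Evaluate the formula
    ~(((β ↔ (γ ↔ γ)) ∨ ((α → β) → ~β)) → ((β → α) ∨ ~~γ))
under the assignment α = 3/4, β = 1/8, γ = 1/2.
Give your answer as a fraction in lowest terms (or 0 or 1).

0

γ ↔ γ = 1/2 ↔ 1/2 = 1
β ↔ (γ ↔ γ) = 1/8 ↔ 1 = 1/8
α → β = 3/4 → 1/8 = 1/8
~β = ~1/8 = 0
(α → β) → ~β = 1/8 → 0 = 0
(β ↔ (γ ↔ γ)) ∨ ((α → β) → ~β) = 1/8 ∨ 0 = 1/8
β → α = 1/8 → 3/4 = 1
~γ = ~1/2 = 0
~~γ = ~0 = 1
(β → α) ∨ ~~γ = 1 ∨ 1 = 1
((β ↔ (γ ↔ γ)) ∨ ((α → β) → ~β)) → ((β → α) ∨ ~~γ) = 1/8 → 1 = 1
~(((β ↔ (γ ↔ γ)) ∨ ((α → β) → ~β)) → ((β → α) ∨ ~~γ)) = ~1 = 0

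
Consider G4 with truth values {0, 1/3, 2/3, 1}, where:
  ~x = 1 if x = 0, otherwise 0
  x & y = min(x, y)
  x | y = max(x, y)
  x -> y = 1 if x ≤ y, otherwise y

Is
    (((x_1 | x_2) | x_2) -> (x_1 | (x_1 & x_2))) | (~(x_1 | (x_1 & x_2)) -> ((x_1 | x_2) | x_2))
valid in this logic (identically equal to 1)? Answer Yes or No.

Counterexample: take x_1 = 0, x_2 = 1/3.
x_1 | x_2 = 0 | 1/3 = 1/3
(x_1 | x_2) | x_2 = 1/3 | 1/3 = 1/3
x_1 & x_2 = 0 & 1/3 = 0
x_1 | (x_1 & x_2) = 0 | 0 = 0
((x_1 | x_2) | x_2) -> (x_1 | (x_1 & x_2)) = 1/3 -> 0 = 0
x_1 & x_2 = 0 & 1/3 = 0
x_1 | (x_1 & x_2) = 0 | 0 = 0
~(x_1 | (x_1 & x_2)) = ~0 = 1
x_1 | x_2 = 0 | 1/3 = 1/3
(x_1 | x_2) | x_2 = 1/3 | 1/3 = 1/3
~(x_1 | (x_1 & x_2)) -> ((x_1 | x_2) | x_2) = 1 -> 1/3 = 1/3
(((x_1 | x_2) | x_2) -> (x_1 | (x_1 & x_2))) | (~(x_1 | (x_1 & x_2)) -> ((x_1 | x_2) | x_2)) = 0 | 1/3 = 1/3
This gives 1/3 ≠ 1.

No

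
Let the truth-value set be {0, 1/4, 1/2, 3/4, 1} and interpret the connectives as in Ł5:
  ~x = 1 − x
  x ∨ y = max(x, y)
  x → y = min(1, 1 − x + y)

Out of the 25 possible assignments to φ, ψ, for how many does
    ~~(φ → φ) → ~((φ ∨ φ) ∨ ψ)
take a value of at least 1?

1

value 1: 1 assignment (counts)
value 3/4: 3 assignments
value 1/2: 5 assignments
value 1/4: 7 assignments
value 0: 9 assignments
So 1 of the 25 assignments meets the threshold.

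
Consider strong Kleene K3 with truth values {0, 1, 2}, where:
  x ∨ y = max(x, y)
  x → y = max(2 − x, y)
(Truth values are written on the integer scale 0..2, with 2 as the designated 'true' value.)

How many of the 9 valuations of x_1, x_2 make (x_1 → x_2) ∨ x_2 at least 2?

x_1 = 0, x_2 = 0 ↦ 2  ≥
x_1 = 0, x_2 = 1 ↦ 2  ≥
x_1 = 0, x_2 = 2 ↦ 2  ≥
x_1 = 1, x_2 = 0 ↦ 1  <
x_1 = 1, x_2 = 1 ↦ 1  <
x_1 = 1, x_2 = 2 ↦ 2  ≥
x_1 = 2, x_2 = 0 ↦ 0  <
x_1 = 2, x_2 = 1 ↦ 1  <
x_1 = 2, x_2 = 2 ↦ 2  ≥
So 5 of the 9 assignments meet the threshold.

5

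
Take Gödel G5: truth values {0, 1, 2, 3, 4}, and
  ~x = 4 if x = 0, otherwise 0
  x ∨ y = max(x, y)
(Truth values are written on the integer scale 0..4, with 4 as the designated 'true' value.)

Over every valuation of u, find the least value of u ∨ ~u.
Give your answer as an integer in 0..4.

1

Take u = 1:
~u = ~1 = 0
u ∨ ~u = 1 ∨ 0 = 1
No assignment yields a value below 1, so this is the minimum.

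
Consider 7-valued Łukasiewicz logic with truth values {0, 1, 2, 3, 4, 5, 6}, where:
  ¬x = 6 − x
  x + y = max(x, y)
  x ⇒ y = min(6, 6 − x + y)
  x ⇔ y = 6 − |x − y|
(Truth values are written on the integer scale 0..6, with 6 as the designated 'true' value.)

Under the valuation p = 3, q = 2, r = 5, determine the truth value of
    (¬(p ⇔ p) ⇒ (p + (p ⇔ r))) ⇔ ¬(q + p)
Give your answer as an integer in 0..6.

p ⇔ p = 3 ⇔ 3 = 6
¬(p ⇔ p) = ¬6 = 0
p ⇔ r = 3 ⇔ 5 = 4
p + (p ⇔ r) = 3 + 4 = 4
¬(p ⇔ p) ⇒ (p + (p ⇔ r)) = 0 ⇒ 4 = 6
q + p = 2 + 3 = 3
¬(q + p) = ¬3 = 3
(¬(p ⇔ p) ⇒ (p + (p ⇔ r))) ⇔ ¬(q + p) = 6 ⇔ 3 = 3

3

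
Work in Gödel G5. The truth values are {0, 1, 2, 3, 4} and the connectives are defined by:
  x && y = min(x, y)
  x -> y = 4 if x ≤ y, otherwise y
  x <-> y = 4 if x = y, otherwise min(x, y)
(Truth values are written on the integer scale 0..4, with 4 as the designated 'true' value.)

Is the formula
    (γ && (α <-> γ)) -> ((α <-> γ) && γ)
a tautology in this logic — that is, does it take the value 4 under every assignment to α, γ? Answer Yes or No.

Yes

At α = 4, γ = 2, for instance:
α <-> γ = 4 <-> 2 = 2
γ && (α <-> γ) = 2 && 2 = 2
(α <-> γ) && γ = 2 && 2 = 2
(γ && (α <-> γ)) -> ((α <-> γ) && γ) = 2 -> 2 = 4
and checking the remaining 24 assignments likewise gives ≥ 4 in every case.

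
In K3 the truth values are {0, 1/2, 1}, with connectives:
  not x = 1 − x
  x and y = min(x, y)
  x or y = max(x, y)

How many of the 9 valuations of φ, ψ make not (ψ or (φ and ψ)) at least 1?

3

φ = 0, ψ = 0 ↦ 1  ≥
φ = 0, ψ = 1/2 ↦ 1/2  <
φ = 0, ψ = 1 ↦ 0  <
φ = 1/2, ψ = 0 ↦ 1  ≥
φ = 1/2, ψ = 1/2 ↦ 1/2  <
φ = 1/2, ψ = 1 ↦ 0  <
φ = 1, ψ = 0 ↦ 1  ≥
φ = 1, ψ = 1/2 ↦ 1/2  <
φ = 1, ψ = 1 ↦ 0  <
So 3 of the 9 assignments meet the threshold.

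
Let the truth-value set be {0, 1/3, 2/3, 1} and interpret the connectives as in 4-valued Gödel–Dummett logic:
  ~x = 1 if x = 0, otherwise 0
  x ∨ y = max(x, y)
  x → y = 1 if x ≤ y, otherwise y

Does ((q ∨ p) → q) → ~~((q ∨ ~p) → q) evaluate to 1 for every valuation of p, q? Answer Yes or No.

No

Counterexample: take p = 0, q = 0.
q ∨ p = 0 ∨ 0 = 0
(q ∨ p) → q = 0 → 0 = 1
~p = ~0 = 1
q ∨ ~p = 0 ∨ 1 = 1
(q ∨ ~p) → q = 1 → 0 = 0
~((q ∨ ~p) → q) = ~0 = 1
~~((q ∨ ~p) → q) = ~1 = 0
((q ∨ p) → q) → ~~((q ∨ ~p) → q) = 1 → 0 = 0
This gives 0 ≠ 1.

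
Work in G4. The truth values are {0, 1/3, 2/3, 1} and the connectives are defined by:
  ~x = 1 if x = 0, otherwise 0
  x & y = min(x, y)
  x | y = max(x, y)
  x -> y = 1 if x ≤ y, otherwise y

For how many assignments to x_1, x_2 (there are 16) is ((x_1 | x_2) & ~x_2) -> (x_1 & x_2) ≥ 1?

13

x_1 = 0, x_2 = 0 ↦ 1  ≥
x_1 = 0, x_2 = 1/3 ↦ 1  ≥
x_1 = 0, x_2 = 2/3 ↦ 1  ≥
x_1 = 0, x_2 = 1 ↦ 1  ≥
x_1 = 1/3, x_2 = 0 ↦ 0  <
x_1 = 1/3, x_2 = 1/3 ↦ 1  ≥
x_1 = 1/3, x_2 = 2/3 ↦ 1  ≥
x_1 = 1/3, x_2 = 1 ↦ 1  ≥
x_1 = 2/3, x_2 = 0 ↦ 0  <
x_1 = 2/3, x_2 = 1/3 ↦ 1  ≥
x_1 = 2/3, x_2 = 2/3 ↦ 1  ≥
x_1 = 2/3, x_2 = 1 ↦ 1  ≥
x_1 = 1, x_2 = 0 ↦ 0  <
x_1 = 1, x_2 = 1/3 ↦ 1  ≥
x_1 = 1, x_2 = 2/3 ↦ 1  ≥
x_1 = 1, x_2 = 1 ↦ 1  ≥
So 13 of the 16 assignments meet the threshold.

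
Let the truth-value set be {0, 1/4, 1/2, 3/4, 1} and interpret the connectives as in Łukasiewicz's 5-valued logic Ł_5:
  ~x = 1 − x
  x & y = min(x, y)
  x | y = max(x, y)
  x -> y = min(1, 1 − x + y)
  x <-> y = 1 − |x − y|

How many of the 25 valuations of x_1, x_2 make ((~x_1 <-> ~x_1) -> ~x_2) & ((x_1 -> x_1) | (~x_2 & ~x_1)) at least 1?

5

value 1: 5 assignments (counts)
value 3/4: 5 assignments
value 1/2: 5 assignments
value 1/4: 5 assignments
value 0: 5 assignments
So 5 of the 25 assignments meet the threshold.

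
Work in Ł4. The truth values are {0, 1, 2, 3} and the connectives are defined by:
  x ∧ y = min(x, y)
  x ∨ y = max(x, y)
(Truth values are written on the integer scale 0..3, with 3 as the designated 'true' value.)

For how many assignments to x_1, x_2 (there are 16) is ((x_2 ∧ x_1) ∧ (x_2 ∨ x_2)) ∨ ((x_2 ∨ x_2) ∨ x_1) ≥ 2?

x_1 = 0, x_2 = 0 ↦ 0  <
x_1 = 0, x_2 = 1 ↦ 1  <
x_1 = 0, x_2 = 2 ↦ 2  ≥
x_1 = 0, x_2 = 3 ↦ 3  ≥
x_1 = 1, x_2 = 0 ↦ 1  <
x_1 = 1, x_2 = 1 ↦ 1  <
x_1 = 1, x_2 = 2 ↦ 2  ≥
x_1 = 1, x_2 = 3 ↦ 3  ≥
x_1 = 2, x_2 = 0 ↦ 2  ≥
x_1 = 2, x_2 = 1 ↦ 2  ≥
x_1 = 2, x_2 = 2 ↦ 2  ≥
x_1 = 2, x_2 = 3 ↦ 3  ≥
x_1 = 3, x_2 = 0 ↦ 3  ≥
x_1 = 3, x_2 = 1 ↦ 3  ≥
x_1 = 3, x_2 = 2 ↦ 3  ≥
x_1 = 3, x_2 = 3 ↦ 3  ≥
So 12 of the 16 assignments meet the threshold.

12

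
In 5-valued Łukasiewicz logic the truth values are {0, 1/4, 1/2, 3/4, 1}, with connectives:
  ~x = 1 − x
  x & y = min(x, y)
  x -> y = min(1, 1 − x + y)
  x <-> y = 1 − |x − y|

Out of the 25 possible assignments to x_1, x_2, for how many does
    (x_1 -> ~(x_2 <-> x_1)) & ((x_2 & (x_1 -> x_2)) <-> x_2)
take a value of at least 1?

13

value 1: 13 assignments (counts)
value 3/4: 5 assignments
value 1/2: 4 assignments
value 1/4: 2 assignments
value 0: 1 assignment
So 13 of the 25 assignments meet the threshold.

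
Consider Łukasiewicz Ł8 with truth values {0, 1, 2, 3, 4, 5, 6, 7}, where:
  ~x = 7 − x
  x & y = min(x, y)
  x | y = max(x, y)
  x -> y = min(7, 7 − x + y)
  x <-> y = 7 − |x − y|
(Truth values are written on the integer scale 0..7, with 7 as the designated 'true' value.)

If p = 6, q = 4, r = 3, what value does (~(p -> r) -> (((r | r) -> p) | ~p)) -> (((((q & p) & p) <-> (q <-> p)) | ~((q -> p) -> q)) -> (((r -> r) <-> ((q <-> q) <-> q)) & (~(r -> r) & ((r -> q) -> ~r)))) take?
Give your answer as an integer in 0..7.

1

p -> r = 6 -> 3 = 4
~(p -> r) = ~4 = 3
r | r = 3 | 3 = 3
(r | r) -> p = 3 -> 6 = 7
~p = ~6 = 1
((r | r) -> p) | ~p = 7 | 1 = 7
~(p -> r) -> (((r | r) -> p) | ~p) = 3 -> 7 = 7
q & p = 4 & 6 = 4
(q & p) & p = 4 & 6 = 4
q <-> p = 4 <-> 6 = 5
((q & p) & p) <-> (q <-> p) = 4 <-> 5 = 6
q -> p = 4 -> 6 = 7
(q -> p) -> q = 7 -> 4 = 4
~((q -> p) -> q) = ~4 = 3
(((q & p) & p) <-> (q <-> p)) | ~((q -> p) -> q) = 6 | 3 = 6
r -> r = 3 -> 3 = 7
q <-> q = 4 <-> 4 = 7
(q <-> q) <-> q = 7 <-> 4 = 4
(r -> r) <-> ((q <-> q) <-> q) = 7 <-> 4 = 4
r -> r = 3 -> 3 = 7
~(r -> r) = ~7 = 0
r -> q = 3 -> 4 = 7
~r = ~3 = 4
(r -> q) -> ~r = 7 -> 4 = 4
~(r -> r) & ((r -> q) -> ~r) = 0 & 4 = 0
((r -> r) <-> ((q <-> q) <-> q)) & (~(r -> r) & ((r -> q) -> ~r)) = 4 & 0 = 0
((((q & p) & p) <-> (q <-> p)) | ~((q -> p) -> q)) -> (((r -> r) <-> ((q <-> q) <-> q)) & (~(r -> r) & ((r -> q) -> ~r))) = 6 -> 0 = 1
(~(p -> r) -> (((r | r) -> p) | ~p)) -> (((((q & p) & p) <-> (q <-> p)) | ~((q -> p) -> q)) -> (((r -> r) <-> ((q <-> q) <-> q)) & (~(r -> r) & ((r -> q) -> ~r)))) = 7 -> 1 = 1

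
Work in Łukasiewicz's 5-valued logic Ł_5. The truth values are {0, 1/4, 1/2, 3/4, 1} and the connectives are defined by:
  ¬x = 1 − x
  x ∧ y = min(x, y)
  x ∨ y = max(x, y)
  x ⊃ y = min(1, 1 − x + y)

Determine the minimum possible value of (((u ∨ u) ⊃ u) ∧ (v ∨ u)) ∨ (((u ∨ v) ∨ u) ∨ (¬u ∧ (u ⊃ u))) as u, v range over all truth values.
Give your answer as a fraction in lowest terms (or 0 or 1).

Take u = 1/2, v = 0:
u ∨ u = 1/2 ∨ 1/2 = 1/2
(u ∨ u) ⊃ u = 1/2 ⊃ 1/2 = 1
v ∨ u = 0 ∨ 1/2 = 1/2
((u ∨ u) ⊃ u) ∧ (v ∨ u) = 1 ∧ 1/2 = 1/2
u ∨ v = 1/2 ∨ 0 = 1/2
(u ∨ v) ∨ u = 1/2 ∨ 1/2 = 1/2
¬u = ¬1/2 = 1/2
u ⊃ u = 1/2 ⊃ 1/2 = 1
¬u ∧ (u ⊃ u) = 1/2 ∧ 1 = 1/2
((u ∨ v) ∨ u) ∨ (¬u ∧ (u ⊃ u)) = 1/2 ∨ 1/2 = 1/2
(((u ∨ u) ⊃ u) ∧ (v ∨ u)) ∨ (((u ∨ v) ∨ u) ∨ (¬u ∧ (u ⊃ u))) = 1/2 ∨ 1/2 = 1/2
No assignment yields a value below 1/2, so this is the minimum.

1/2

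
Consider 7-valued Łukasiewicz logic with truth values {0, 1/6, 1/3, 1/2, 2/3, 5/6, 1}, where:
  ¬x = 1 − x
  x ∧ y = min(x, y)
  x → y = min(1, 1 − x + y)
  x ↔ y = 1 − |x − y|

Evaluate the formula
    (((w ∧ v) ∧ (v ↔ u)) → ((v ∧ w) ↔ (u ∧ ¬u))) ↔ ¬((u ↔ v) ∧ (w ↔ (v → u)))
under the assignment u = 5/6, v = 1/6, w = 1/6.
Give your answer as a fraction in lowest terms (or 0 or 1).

w ∧ v = 1/6 ∧ 1/6 = 1/6
v ↔ u = 1/6 ↔ 5/6 = 1/3
(w ∧ v) ∧ (v ↔ u) = 1/6 ∧ 1/3 = 1/6
v ∧ w = 1/6 ∧ 1/6 = 1/6
¬u = ¬5/6 = 1/6
u ∧ ¬u = 5/6 ∧ 1/6 = 1/6
(v ∧ w) ↔ (u ∧ ¬u) = 1/6 ↔ 1/6 = 1
((w ∧ v) ∧ (v ↔ u)) → ((v ∧ w) ↔ (u ∧ ¬u)) = 1/6 → 1 = 1
u ↔ v = 5/6 ↔ 1/6 = 1/3
v → u = 1/6 → 5/6 = 1
w ↔ (v → u) = 1/6 ↔ 1 = 1/6
(u ↔ v) ∧ (w ↔ (v → u)) = 1/3 ∧ 1/6 = 1/6
¬((u ↔ v) ∧ (w ↔ (v → u))) = ¬1/6 = 5/6
(((w ∧ v) ∧ (v ↔ u)) → ((v ∧ w) ↔ (u ∧ ¬u))) ↔ ¬((u ↔ v) ∧ (w ↔ (v → u))) = 1 ↔ 5/6 = 5/6

5/6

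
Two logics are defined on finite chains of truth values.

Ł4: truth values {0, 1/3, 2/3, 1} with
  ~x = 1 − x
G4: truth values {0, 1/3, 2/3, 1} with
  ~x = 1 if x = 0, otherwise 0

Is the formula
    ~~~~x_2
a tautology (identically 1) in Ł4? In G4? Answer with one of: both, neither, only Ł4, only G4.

neither

In Ł4: at x_2 = 0 the value is 0 — not a tautology.
In G4: at x_2 = 0 the value is 0 — not a tautology.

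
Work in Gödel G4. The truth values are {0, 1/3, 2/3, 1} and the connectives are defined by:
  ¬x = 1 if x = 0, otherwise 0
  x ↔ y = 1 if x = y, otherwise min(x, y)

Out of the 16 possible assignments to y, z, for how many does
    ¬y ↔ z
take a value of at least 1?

y = 0, z = 0 ↦ 0  <
y = 0, z = 1/3 ↦ 1/3  <
y = 0, z = 2/3 ↦ 2/3  <
y = 0, z = 1 ↦ 1  ≥
y = 1/3, z = 0 ↦ 1  ≥
y = 1/3, z = 1/3 ↦ 0  <
y = 1/3, z = 2/3 ↦ 0  <
y = 1/3, z = 1 ↦ 0  <
y = 2/3, z = 0 ↦ 1  ≥
y = 2/3, z = 1/3 ↦ 0  <
y = 2/3, z = 2/3 ↦ 0  <
y = 2/3, z = 1 ↦ 0  <
y = 1, z = 0 ↦ 1  ≥
y = 1, z = 1/3 ↦ 0  <
y = 1, z = 2/3 ↦ 0  <
y = 1, z = 1 ↦ 0  <
So 4 of the 16 assignments meet the threshold.

4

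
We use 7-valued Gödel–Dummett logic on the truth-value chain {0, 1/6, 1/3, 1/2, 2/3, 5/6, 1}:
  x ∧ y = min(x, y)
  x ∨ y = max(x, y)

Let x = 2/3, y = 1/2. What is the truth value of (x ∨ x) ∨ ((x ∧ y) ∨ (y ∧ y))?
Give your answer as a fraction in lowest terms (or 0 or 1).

x ∨ x = 2/3 ∨ 2/3 = 2/3
x ∧ y = 2/3 ∧ 1/2 = 1/2
y ∧ y = 1/2 ∧ 1/2 = 1/2
(x ∧ y) ∨ (y ∧ y) = 1/2 ∨ 1/2 = 1/2
(x ∨ x) ∨ ((x ∧ y) ∨ (y ∧ y)) = 2/3 ∨ 1/2 = 2/3

2/3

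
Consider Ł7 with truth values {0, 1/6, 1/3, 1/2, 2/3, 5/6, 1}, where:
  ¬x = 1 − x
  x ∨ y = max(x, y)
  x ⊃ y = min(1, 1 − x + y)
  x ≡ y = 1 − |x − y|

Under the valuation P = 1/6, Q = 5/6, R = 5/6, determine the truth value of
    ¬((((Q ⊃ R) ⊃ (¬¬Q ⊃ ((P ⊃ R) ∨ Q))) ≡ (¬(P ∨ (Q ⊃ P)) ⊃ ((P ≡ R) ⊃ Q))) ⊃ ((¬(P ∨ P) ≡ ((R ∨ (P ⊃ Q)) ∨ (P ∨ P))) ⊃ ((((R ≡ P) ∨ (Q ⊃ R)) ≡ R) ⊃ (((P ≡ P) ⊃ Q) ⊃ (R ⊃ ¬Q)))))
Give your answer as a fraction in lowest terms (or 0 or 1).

1/6

Q ⊃ R = 5/6 ⊃ 5/6 = 1
¬Q = ¬5/6 = 1/6
¬¬Q = ¬1/6 = 5/6
P ⊃ R = 1/6 ⊃ 5/6 = 1
(P ⊃ R) ∨ Q = 1 ∨ 5/6 = 1
¬¬Q ⊃ ((P ⊃ R) ∨ Q) = 5/6 ⊃ 1 = 1
(Q ⊃ R) ⊃ (¬¬Q ⊃ ((P ⊃ R) ∨ Q)) = 1 ⊃ 1 = 1
Q ⊃ P = 5/6 ⊃ 1/6 = 1/3
P ∨ (Q ⊃ P) = 1/6 ∨ 1/3 = 1/3
¬(P ∨ (Q ⊃ P)) = ¬1/3 = 2/3
P ≡ R = 1/6 ≡ 5/6 = 1/3
(P ≡ R) ⊃ Q = 1/3 ⊃ 5/6 = 1
¬(P ∨ (Q ⊃ P)) ⊃ ((P ≡ R) ⊃ Q) = 2/3 ⊃ 1 = 1
((Q ⊃ R) ⊃ (¬¬Q ⊃ ((P ⊃ R) ∨ Q))) ≡ (¬(P ∨ (Q ⊃ P)) ⊃ ((P ≡ R) ⊃ Q)) = 1 ≡ 1 = 1
P ∨ P = 1/6 ∨ 1/6 = 1/6
¬(P ∨ P) = ¬1/6 = 5/6
P ⊃ Q = 1/6 ⊃ 5/6 = 1
R ∨ (P ⊃ Q) = 5/6 ∨ 1 = 1
P ∨ P = 1/6 ∨ 1/6 = 1/6
(R ∨ (P ⊃ Q)) ∨ (P ∨ P) = 1 ∨ 1/6 = 1
¬(P ∨ P) ≡ ((R ∨ (P ⊃ Q)) ∨ (P ∨ P)) = 5/6 ≡ 1 = 5/6
R ≡ P = 5/6 ≡ 1/6 = 1/3
Q ⊃ R = 5/6 ⊃ 5/6 = 1
(R ≡ P) ∨ (Q ⊃ R) = 1/3 ∨ 1 = 1
((R ≡ P) ∨ (Q ⊃ R)) ≡ R = 1 ≡ 5/6 = 5/6
P ≡ P = 1/6 ≡ 1/6 = 1
(P ≡ P) ⊃ Q = 1 ⊃ 5/6 = 5/6
¬Q = ¬5/6 = 1/6
R ⊃ ¬Q = 5/6 ⊃ 1/6 = 1/3
((P ≡ P) ⊃ Q) ⊃ (R ⊃ ¬Q) = 5/6 ⊃ 1/3 = 1/2
(((R ≡ P) ∨ (Q ⊃ R)) ≡ R) ⊃ (((P ≡ P) ⊃ Q) ⊃ (R ⊃ ¬Q)) = 5/6 ⊃ 1/2 = 2/3
(¬(P ∨ P) ≡ ((R ∨ (P ⊃ Q)) ∨ (P ∨ P))) ⊃ ((((R ≡ P) ∨ (Q ⊃ R)) ≡ R) ⊃ (((P ≡ P) ⊃ Q) ⊃ (R ⊃ ¬Q))) = 5/6 ⊃ 2/3 = 5/6
(((Q ⊃ R) ⊃ (¬¬Q ⊃ ((P ⊃ R) ∨ Q))) ≡ (¬(P ∨ (Q ⊃ P)) ⊃ ((P ≡ R) ⊃ Q))) ⊃ ((¬(P ∨ P) ≡ ((R ∨ (P ⊃ Q)) ∨ (P ∨ P))) ⊃ ((((R ≡ P) ∨ (Q ⊃ R)) ≡ R) ⊃ (((P ≡ P) ⊃ Q) ⊃ (R ⊃ ¬Q)))) = 1 ⊃ 5/6 = 5/6
¬((((Q ⊃ R) ⊃ (¬¬Q ⊃ ((P ⊃ R) ∨ Q))) ≡ (¬(P ∨ (Q ⊃ P)) ⊃ ((P ≡ R) ⊃ Q))) ⊃ ((¬(P ∨ P) ≡ ((R ∨ (P ⊃ Q)) ∨ (P ∨ P))) ⊃ ((((R ≡ P) ∨ (Q ⊃ R)) ≡ R) ⊃ (((P ≡ P) ⊃ Q) ⊃ (R ⊃ ¬Q))))) = ¬5/6 = 1/6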